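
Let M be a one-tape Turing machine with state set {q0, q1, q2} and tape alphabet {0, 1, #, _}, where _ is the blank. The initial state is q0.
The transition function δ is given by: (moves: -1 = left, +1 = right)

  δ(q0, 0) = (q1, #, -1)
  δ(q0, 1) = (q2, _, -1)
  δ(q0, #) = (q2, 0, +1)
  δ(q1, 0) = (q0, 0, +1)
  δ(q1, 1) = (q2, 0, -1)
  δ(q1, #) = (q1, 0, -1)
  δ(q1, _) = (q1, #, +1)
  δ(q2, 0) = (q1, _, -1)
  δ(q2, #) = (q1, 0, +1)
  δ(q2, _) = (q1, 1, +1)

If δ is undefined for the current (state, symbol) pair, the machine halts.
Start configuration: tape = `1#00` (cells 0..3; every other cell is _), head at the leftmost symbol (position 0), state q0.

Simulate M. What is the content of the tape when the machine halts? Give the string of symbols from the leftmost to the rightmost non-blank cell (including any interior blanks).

100_00

q0 | __[1]#00   read 1 → write _, move -1, go to q2
q2 | _[_]_#00   read _ → write 1, move +1, go to q1
q1 | _1[_]#00   read _ → write #, move +1, go to q1
q1 | _1#[#]00   read # → write 0, move -1, go to q1
q1 | _1[#]000   read # → write 0, move -1, go to q1
q1 | _[1]0000   read 1 → write 0, move -1, go to q2
q2 | [_]00000   read _ → write 1, move +1, go to q1
q1 | 1[0]0000   read 0 → write 0, move +1, go to q0
q0 | 10[0]000   read 0 → write #, move -1, go to q1
q1 | 1[0]#000   read 0 → write 0, move +1, go to q0
q0 | 10[#]000   read # → write 0, move +1, go to q2
q2 | 100[0]00   read 0 → write _, move -1, go to q1
q1 | 10[0]_00   read 0 → write 0, move +1, go to q0
q0 | 100[_]00
The non-blank tape span at halt is 100_00.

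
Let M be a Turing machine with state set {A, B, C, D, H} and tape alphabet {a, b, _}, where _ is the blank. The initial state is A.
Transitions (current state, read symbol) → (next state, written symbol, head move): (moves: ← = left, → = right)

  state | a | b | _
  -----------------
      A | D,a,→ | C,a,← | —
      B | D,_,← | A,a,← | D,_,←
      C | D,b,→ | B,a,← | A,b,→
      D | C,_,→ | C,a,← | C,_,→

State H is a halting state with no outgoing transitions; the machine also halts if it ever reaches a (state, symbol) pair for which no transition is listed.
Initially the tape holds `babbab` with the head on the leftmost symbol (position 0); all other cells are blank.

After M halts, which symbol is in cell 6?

b

state=A head=0 tape=__[b]abbab__   (A,b)→(C,a,←)
state=C head=-1 tape=_[_]aabbab__   (C,_)→(A,b,→)
state=A head=0 tape=_b[a]abbab__   (A,a)→(D,a,→)
state=D head=1 tape=_ba[a]bbab__   (D,a)→(C,_,→)
state=C head=2 tape=_ba_[b]bab__   (C,b)→(B,a,←)
state=B head=1 tape=_ba[_]abab__   (B,_)→(D,_,←)
state=D head=0 tape=_b[a]_abab__   (D,a)→(C,_,→)
state=C head=1 tape=_b_[_]abab__   (C,_)→(A,b,→)
state=A head=2 tape=_b_b[a]bab__   (A,a)→(D,a,→)
state=D head=3 tape=_b_ba[b]ab__   (D,b)→(C,a,←)
state=C head=2 tape=_b_b[a]aab__   (C,a)→(D,b,→)
state=D head=3 tape=_b_bb[a]ab__   (D,a)→(C,_,→)
state=C head=4 tape=_b_bb_[a]b__   (C,a)→(D,b,→)
state=D head=5 tape=_b_bb_b[b]__   (D,b)→(C,a,←)
state=C head=4 tape=_b_bb_[b]a__   (C,b)→(B,a,←)
state=B head=3 tape=_b_bb[_]aa__   (B,_)→(D,_,←)
state=D head=2 tape=_b_b[b]_aa__   (D,b)→(C,a,←)
state=C head=1 tape=_b_[b]a_aa__   (C,b)→(B,a,←)
state=B head=0 tape=_b[_]aa_aa__   (B,_)→(D,_,←)
state=D head=-1 tape=_[b]_aa_aa__   (D,b)→(C,a,←)
state=C head=-2 tape=[_]a_aa_aa__   (C,_)→(A,b,→)
state=A head=-1 tape=b[a]_aa_aa__   (A,a)→(D,a,→)
state=D head=0 tape=ba[_]aa_aa__   (D,_)→(C,_,→)
state=C head=1 tape=ba_[a]a_aa__   (C,a)→(D,b,→)
state=D head=2 tape=ba_b[a]_aa__   (D,a)→(C,_,→)
state=C head=3 tape=ba_b_[_]aa__   (C,_)→(A,b,→)
state=A head=4 tape=ba_b_b[a]a__   (A,a)→(D,a,→)
state=D head=5 tape=ba_b_ba[a]__   (D,a)→(C,_,→)
state=C head=6 tape=ba_b_ba_[_]_   (C,_)→(A,b,→)
state=A head=7 tape=ba_b_ba_b[_]
Cell 6 holds b when M halts.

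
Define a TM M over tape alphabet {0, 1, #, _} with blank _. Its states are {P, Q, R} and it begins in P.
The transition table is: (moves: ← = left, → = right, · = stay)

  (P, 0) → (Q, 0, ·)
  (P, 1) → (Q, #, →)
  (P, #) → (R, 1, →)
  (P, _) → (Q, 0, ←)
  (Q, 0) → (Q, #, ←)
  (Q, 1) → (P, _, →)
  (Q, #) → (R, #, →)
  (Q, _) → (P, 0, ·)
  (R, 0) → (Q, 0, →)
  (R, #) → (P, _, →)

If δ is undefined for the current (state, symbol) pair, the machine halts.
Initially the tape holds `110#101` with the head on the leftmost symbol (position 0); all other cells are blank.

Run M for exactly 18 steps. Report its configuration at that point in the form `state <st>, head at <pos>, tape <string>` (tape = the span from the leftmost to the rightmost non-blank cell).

P | [1]10#101_   read 1 → write #, move →, go to Q
Q | #[1]0#101_   read 1 → write _, move →, go to P
P | #_[0]#101_   read 0 → write 0, move ·, go to Q
Q | #_[0]#101_   read 0 → write #, move ←, go to Q
Q | #[_]##101_   read _ → write 0, move ·, go to P
P | #[0]##101_   read 0 → write 0, move ·, go to Q
Q | #[0]##101_   read 0 → write #, move ←, go to Q
Q | [#]###101_   read # → write #, move →, go to R
R | #[#]##101_   read # → write _, move →, go to P
P | #_[#]#101_   read # → write 1, move →, go to R
R | #_1[#]101_   read # → write _, move →, go to P
P | #_1_[1]01_   read 1 → write #, move →, go to Q
Q | #_1_#[0]1_   read 0 → write #, move ←, go to Q
Q | #_1_[#]#1_   read # → write #, move →, go to R
R | #_1_#[#]1_   read # → write _, move →, go to P
P | #_1_#_[1]_   read 1 → write #, move →, go to Q
Q | #_1_#_#[_]   read _ → write 0, move ·, go to P
P | #_1_#_#[0]   read 0 → write 0, move ·, go to Q
Q | #_1_#_#[0]
After 18 steps: state Q, head at 7, tape #_1_#_#0.

state Q, head at 7, tape #_1_#_#0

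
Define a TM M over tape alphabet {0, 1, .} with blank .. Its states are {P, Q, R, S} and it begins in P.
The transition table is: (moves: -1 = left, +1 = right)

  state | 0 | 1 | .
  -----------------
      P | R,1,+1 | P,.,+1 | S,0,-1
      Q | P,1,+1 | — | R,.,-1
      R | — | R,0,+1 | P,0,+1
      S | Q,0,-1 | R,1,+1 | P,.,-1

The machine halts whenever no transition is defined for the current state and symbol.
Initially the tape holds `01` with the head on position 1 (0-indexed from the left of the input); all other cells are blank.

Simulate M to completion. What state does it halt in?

P | 0[1]...   read 1 → write ., move +1, go to P
P | 0.[.]..   read . → write 0, move -1, go to S
S | 0[.]0..   read . → write ., move -1, go to P
P | [0].0..   read 0 → write 1, move +1, go to R
R | 1[.]0..   read . → write 0, move +1, go to P
P | 10[0]..   read 0 → write 1, move +1, go to R
R | 101[.].   read . → write 0, move +1, go to P
P | 1010[.]   read . → write 0, move -1, go to S
S | 101[0]0   read 0 → write 0, move -1, go to Q
Q | 10[1]00
No transition is defined for (Q, 1); M halts in state Q.

Q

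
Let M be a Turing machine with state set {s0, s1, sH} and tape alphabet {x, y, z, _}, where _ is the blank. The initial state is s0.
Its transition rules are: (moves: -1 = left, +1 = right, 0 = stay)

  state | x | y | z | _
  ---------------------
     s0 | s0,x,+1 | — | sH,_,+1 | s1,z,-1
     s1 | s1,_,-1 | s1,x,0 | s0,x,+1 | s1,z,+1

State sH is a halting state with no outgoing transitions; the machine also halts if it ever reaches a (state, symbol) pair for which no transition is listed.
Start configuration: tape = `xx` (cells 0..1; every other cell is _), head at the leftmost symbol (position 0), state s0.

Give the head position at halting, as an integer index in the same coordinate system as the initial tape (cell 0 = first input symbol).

2

s0 | __[x]x__   read x → write x, move +1, go to s0
s0 | __x[x]__   read x → write x, move +1, go to s0
s0 | __xx[_]_   read _ → write z, move -1, go to s1
s1 | __x[x]z_   read x → write _, move -1, go to s1
s1 | __[x]_z_   read x → write _, move -1, go to s1
s1 | _[_]__z_   read _ → write z, move +1, go to s1
s1 | _z[_]_z_   read _ → write z, move +1, go to s1
s1 | _zz[_]z_   read _ → write z, move +1, go to s1
s1 | _zzz[z]_   read z → write x, move +1, go to s0
s0 | _zzzx[_]   read _ → write z, move -1, go to s1
s1 | _zzz[x]z   read x → write _, move -1, go to s1
s1 | _zz[z]_z   read z → write x, move +1, go to s0
s0 | _zzx[_]z   read _ → write z, move -1, go to s1
s1 | _zz[x]zz   read x → write _, move -1, go to s1
s1 | _z[z]_zz   read z → write x, move +1, go to s0
s0 | _zx[_]zz   read _ → write z, move -1, go to s1
s1 | _z[x]zzz   read x → write _, move -1, go to s1
s1 | _[z]_zzz   read z → write x, move +1, go to s0
s0 | _x[_]zzz   read _ → write z, move -1, go to s1
s1 | _[x]zzzz   read x → write _, move -1, go to s1
s1 | [_]_zzzz   read _ → write z, move +1, go to s1
s1 | z[_]zzzz   read _ → write z, move +1, go to s1
s1 | zz[z]zzz   read z → write x, move +1, go to s0
s0 | zzx[z]zz   read z → write _, move +1, go to sH
sH | zzx_[z]z
At halt the head is at cell 2.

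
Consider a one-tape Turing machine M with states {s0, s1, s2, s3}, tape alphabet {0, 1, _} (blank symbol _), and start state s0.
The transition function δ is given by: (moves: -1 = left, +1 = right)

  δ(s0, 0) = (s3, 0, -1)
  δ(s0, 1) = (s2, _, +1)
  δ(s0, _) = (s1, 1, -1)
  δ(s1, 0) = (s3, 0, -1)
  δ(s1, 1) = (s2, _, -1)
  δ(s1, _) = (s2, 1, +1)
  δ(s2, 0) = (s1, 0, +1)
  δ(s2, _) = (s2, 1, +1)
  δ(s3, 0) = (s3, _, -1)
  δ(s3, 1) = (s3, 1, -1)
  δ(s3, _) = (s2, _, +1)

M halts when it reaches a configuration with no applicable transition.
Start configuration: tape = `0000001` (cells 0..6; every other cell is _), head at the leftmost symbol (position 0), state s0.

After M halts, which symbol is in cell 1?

_

s0 | _[0]000001   read 0 → write 0, move -1, go to s3
s3 | [_]0000001   read _ → write _, move +1, go to s2
s2 | _[0]000001   read 0 → write 0, move +1, go to s1
s1 | _0[0]00001   read 0 → write 0, move -1, go to s3
s3 | _[0]000001   read 0 → write _, move -1, go to s3
s3 | [_]_000001   read _ → write _, move +1, go to s2
s2 | _[_]000001   read _ → write 1, move +1, go to s2
s2 | _1[0]00001   read 0 → write 0, move +1, go to s1
s1 | _10[0]0001   read 0 → write 0, move -1, go to s3
s3 | _1[0]00001   read 0 → write _, move -1, go to s3
s3 | _[1]_00001   read 1 → write 1, move -1, go to s3
s3 | [_]1_00001   read _ → write _, move +1, go to s2
s2 | _[1]_00001
Cell 1 holds _ when M halts.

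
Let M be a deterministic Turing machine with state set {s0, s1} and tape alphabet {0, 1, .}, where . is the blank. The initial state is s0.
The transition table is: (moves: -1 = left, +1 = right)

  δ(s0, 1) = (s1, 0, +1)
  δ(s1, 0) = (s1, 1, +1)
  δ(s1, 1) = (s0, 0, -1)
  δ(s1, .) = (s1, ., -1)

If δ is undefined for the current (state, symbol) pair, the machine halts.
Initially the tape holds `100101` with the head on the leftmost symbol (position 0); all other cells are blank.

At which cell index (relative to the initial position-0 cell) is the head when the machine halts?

state=s0 head=0 tape=[1]00101.   (s0,1)→(s1,0,+1)
state=s1 head=1 tape=0[0]0101.   (s1,0)→(s1,1,+1)
state=s1 head=2 tape=01[0]101.   (s1,0)→(s1,1,+1)
state=s1 head=3 tape=011[1]01.   (s1,1)→(s0,0,-1)
state=s0 head=2 tape=01[1]001.   (s0,1)→(s1,0,+1)
state=s1 head=3 tape=010[0]01.   (s1,0)→(s1,1,+1)
state=s1 head=4 tape=0101[0]1.   (s1,0)→(s1,1,+1)
state=s1 head=5 tape=01011[1].   (s1,1)→(s0,0,-1)
state=s0 head=4 tape=0101[1]0.   (s0,1)→(s1,0,+1)
state=s1 head=5 tape=01010[0].   (s1,0)→(s1,1,+1)
state=s1 head=6 tape=010101[.]   (s1,.)→(s1,.,-1)
state=s1 head=5 tape=01010[1].   (s1,1)→(s0,0,-1)
state=s0 head=4 tape=0101[0]0.
At halt the head is at cell 4.

4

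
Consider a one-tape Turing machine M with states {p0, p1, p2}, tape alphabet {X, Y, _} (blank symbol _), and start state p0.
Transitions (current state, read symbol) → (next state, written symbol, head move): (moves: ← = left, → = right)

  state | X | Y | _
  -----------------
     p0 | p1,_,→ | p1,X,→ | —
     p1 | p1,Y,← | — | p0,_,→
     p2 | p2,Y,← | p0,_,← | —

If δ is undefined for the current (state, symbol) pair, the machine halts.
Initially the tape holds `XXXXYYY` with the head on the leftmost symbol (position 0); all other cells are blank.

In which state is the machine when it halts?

p1

p0 | [X]XXXYYY   read X → write _, move →, go to p1
p1 | _[X]XXYYY   read X → write Y, move ←, go to p1
p1 | [_]YXXYYY   read _ → write _, move →, go to p0
p0 | _[Y]XXYYY   read Y → write X, move →, go to p1
p1 | _X[X]XYYY   read X → write Y, move ←, go to p1
p1 | _[X]YXYYY   read X → write Y, move ←, go to p1
p1 | [_]YYXYYY   read _ → write _, move →, go to p0
p0 | _[Y]YXYYY   read Y → write X, move →, go to p1
p1 | _X[Y]XYYY
No transition is defined for (p1, Y); M halts in state p1.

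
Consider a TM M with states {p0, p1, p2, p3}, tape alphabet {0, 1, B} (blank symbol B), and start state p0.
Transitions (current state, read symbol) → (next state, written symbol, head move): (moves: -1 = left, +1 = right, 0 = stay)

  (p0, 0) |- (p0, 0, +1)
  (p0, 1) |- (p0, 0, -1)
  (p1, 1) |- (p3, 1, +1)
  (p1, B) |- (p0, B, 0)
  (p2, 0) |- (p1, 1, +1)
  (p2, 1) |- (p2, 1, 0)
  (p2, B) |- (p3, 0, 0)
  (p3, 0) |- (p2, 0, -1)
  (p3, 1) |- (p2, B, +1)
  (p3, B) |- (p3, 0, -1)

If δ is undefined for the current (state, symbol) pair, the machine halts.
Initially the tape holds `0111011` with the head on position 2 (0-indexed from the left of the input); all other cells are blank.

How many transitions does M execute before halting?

15

p0 | 01[1]1011B   read 1 → write 0, move -1, go to p0
p0 | 0[1]01011B   read 1 → write 0, move -1, go to p0
p0 | [0]001011B   read 0 → write 0, move +1, go to p0
p0 | 0[0]01011B   read 0 → write 0, move +1, go to p0
p0 | 00[0]1011B   read 0 → write 0, move +1, go to p0
p0 | 000[1]011B   read 1 → write 0, move -1, go to p0
p0 | 00[0]0011B   read 0 → write 0, move +1, go to p0
p0 | 000[0]011B   read 0 → write 0, move +1, go to p0
p0 | 0000[0]11B   read 0 → write 0, move +1, go to p0
p0 | 00000[1]1B   read 1 → write 0, move -1, go to p0
p0 | 0000[0]01B   read 0 → write 0, move +1, go to p0
p0 | 00000[0]1B   read 0 → write 0, move +1, go to p0
p0 | 000000[1]B   read 1 → write 0, move -1, go to p0
p0 | 00000[0]0B   read 0 → write 0, move +1, go to p0
p0 | 000000[0]B   read 0 → write 0, move +1, go to p0
p0 | 0000000[B]
M halts after 15 transitions.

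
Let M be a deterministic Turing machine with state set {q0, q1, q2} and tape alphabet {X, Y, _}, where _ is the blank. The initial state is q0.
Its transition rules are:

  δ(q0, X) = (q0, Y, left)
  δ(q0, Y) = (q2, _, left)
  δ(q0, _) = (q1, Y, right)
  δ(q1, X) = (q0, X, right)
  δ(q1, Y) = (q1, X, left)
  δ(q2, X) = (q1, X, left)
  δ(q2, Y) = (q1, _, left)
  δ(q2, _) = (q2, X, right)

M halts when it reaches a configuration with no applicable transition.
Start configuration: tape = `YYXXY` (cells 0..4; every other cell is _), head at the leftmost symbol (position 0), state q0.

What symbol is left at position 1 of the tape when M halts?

_

state=q0 head=0 tape=___[Y]YXXY   (q0,Y)→(q2,_,left)
state=q2 head=-1 tape=__[_]_YXXY   (q2,_)→(q2,X,right)
state=q2 head=0 tape=__X[_]YXXY   (q2,_)→(q2,X,right)
state=q2 head=1 tape=__XX[Y]XXY   (q2,Y)→(q1,_,left)
state=q1 head=0 tape=__X[X]_XXY   (q1,X)→(q0,X,right)
state=q0 head=1 tape=__XX[_]XXY   (q0,_)→(q1,Y,right)
state=q1 head=2 tape=__XXY[X]XY   (q1,X)→(q0,X,right)
state=q0 head=3 tape=__XXYX[X]Y   (q0,X)→(q0,Y,left)
state=q0 head=2 tape=__XXY[X]YY   (q0,X)→(q0,Y,left)
state=q0 head=1 tape=__XX[Y]YYY   (q0,Y)→(q2,_,left)
state=q2 head=0 tape=__X[X]_YYY   (q2,X)→(q1,X,left)
state=q1 head=-1 tape=__[X]X_YYY   (q1,X)→(q0,X,right)
state=q0 head=0 tape=__X[X]_YYY   (q0,X)→(q0,Y,left)
state=q0 head=-1 tape=__[X]Y_YYY   (q0,X)→(q0,Y,left)
state=q0 head=-2 tape=_[_]YY_YYY   (q0,_)→(q1,Y,right)
state=q1 head=-1 tape=_Y[Y]Y_YYY   (q1,Y)→(q1,X,left)
state=q1 head=-2 tape=_[Y]XY_YYY   (q1,Y)→(q1,X,left)
state=q1 head=-3 tape=[_]XXY_YYY
Cell 1 holds _ when M halts.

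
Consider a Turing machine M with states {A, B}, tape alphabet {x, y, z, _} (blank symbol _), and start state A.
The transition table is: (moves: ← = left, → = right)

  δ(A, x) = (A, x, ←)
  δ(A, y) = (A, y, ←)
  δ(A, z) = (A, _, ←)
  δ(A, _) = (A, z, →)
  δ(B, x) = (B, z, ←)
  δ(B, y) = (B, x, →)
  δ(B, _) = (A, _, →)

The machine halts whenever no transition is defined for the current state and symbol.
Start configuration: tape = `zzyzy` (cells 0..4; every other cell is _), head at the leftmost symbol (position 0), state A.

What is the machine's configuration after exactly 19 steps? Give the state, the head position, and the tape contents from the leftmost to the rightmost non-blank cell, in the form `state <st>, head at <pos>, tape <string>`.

state=A head=0 tape=___[z]zyzy   (A,z)→(A,_,←)
state=A head=-1 tape=__[_]_zyzy   (A,_)→(A,z,→)
state=A head=0 tape=__z[_]zyzy   (A,_)→(A,z,→)
state=A head=1 tape=__zz[z]yzy   (A,z)→(A,_,←)
state=A head=0 tape=__z[z]_yzy   (A,z)→(A,_,←)
state=A head=-1 tape=__[z]__yzy   (A,z)→(A,_,←)
state=A head=-2 tape=_[_]___yzy   (A,_)→(A,z,→)
state=A head=-1 tape=_z[_]__yzy   (A,_)→(A,z,→)
state=A head=0 tape=_zz[_]_yzy   (A,_)→(A,z,→)
state=A head=1 tape=_zzz[_]yzy   (A,_)→(A,z,→)
state=A head=2 tape=_zzzz[y]zy   (A,y)→(A,y,←)
state=A head=1 tape=_zzz[z]yzy   (A,z)→(A,_,←)
state=A head=0 tape=_zz[z]_yzy   (A,z)→(A,_,←)
state=A head=-1 tape=_z[z]__yzy   (A,z)→(A,_,←)
state=A head=-2 tape=_[z]___yzy   (A,z)→(A,_,←)
state=A head=-3 tape=[_]____yzy   (A,_)→(A,z,→)
state=A head=-2 tape=z[_]___yzy   (A,_)→(A,z,→)
state=A head=-1 tape=zz[_]__yzy   (A,_)→(A,z,→)
state=A head=0 tape=zzz[_]_yzy   (A,_)→(A,z,→)
state=A head=1 tape=zzzz[_]yzy
After 19 steps: state A, head at 1, tape zzzz_yzy.

state A, head at 1, tape zzzz_yzy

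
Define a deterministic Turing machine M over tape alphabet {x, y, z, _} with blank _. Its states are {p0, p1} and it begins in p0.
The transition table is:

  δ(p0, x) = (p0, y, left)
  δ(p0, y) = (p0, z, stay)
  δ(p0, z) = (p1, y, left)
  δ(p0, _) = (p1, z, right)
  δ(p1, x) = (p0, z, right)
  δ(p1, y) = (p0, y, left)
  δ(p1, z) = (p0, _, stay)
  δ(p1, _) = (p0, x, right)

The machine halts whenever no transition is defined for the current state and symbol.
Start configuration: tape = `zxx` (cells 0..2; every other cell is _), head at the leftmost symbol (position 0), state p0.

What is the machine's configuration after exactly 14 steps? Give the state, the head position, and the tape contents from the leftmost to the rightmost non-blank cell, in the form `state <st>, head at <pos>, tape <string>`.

state=p0 head=0 tape=__[z]xx   (p0,z)→(p1,y,left)
state=p1 head=-1 tape=_[_]yxx   (p1,_)→(p0,x,right)
state=p0 head=0 tape=_x[y]xx   (p0,y)→(p0,z,stay)
state=p0 head=0 tape=_x[z]xx   (p0,z)→(p1,y,left)
state=p1 head=-1 tape=_[x]yxx   (p1,x)→(p0,z,right)
state=p0 head=0 tape=_z[y]xx   (p0,y)→(p0,z,stay)
state=p0 head=0 tape=_z[z]xx   (p0,z)→(p1,y,left)
state=p1 head=-1 tape=_[z]yxx   (p1,z)→(p0,_,stay)
state=p0 head=-1 tape=_[_]yxx   (p0,_)→(p1,z,right)
state=p1 head=0 tape=_z[y]xx   (p1,y)→(p0,y,left)
state=p0 head=-1 tape=_[z]yxx   (p0,z)→(p1,y,left)
state=p1 head=-2 tape=[_]yyxx   (p1,_)→(p0,x,right)
state=p0 head=-1 tape=x[y]yxx   (p0,y)→(p0,z,stay)
state=p0 head=-1 tape=x[z]yxx   (p0,z)→(p1,y,left)
state=p1 head=-2 tape=[x]yyxx
After 14 steps: state p1, head at -2, tape xyyxx.

state p1, head at -2, tape xyyxx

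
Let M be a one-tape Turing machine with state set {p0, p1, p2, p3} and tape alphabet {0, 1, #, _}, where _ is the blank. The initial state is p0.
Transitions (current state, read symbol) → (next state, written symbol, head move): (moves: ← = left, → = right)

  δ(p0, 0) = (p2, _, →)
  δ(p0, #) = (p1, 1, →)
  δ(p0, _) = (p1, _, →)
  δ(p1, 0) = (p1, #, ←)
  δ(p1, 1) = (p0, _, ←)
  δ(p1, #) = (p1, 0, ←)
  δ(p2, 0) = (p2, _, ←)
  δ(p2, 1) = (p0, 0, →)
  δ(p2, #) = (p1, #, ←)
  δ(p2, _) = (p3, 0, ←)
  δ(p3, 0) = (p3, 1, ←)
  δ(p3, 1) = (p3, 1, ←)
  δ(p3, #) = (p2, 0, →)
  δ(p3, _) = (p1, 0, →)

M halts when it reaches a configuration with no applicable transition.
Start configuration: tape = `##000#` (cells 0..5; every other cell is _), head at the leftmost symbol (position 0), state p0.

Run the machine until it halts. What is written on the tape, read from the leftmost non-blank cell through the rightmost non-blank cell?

0000#

p0 | _[#]#000#   read # → write 1, move →, go to p1
p1 | _1[#]000#   read # → write 0, move ←, go to p1
p1 | _[1]0000#   read 1 → write _, move ←, go to p0
p0 | [_]_0000#   read _ → write _, move →, go to p1
p1 | _[_]0000#
The non-blank tape span at halt is 0000#.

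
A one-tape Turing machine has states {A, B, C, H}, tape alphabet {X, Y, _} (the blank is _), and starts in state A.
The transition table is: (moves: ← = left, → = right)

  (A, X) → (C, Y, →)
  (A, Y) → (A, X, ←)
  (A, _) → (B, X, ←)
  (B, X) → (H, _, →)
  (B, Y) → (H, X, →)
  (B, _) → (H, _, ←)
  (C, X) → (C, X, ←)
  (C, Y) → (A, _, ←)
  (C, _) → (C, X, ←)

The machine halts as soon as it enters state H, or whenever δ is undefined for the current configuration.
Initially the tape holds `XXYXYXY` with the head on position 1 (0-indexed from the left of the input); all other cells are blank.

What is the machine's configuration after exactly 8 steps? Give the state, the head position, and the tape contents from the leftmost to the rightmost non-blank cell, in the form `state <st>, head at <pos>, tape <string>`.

A | ___X[X]YXYXY   read X → write Y, move →, go to C
C | ___XY[Y]XYXY   read Y → write _, move ←, go to A
A | ___X[Y]_XYXY   read Y → write X, move ←, go to A
A | ___[X]X_XYXY   read X → write Y, move →, go to C
C | ___Y[X]_XYXY   read X → write X, move ←, go to C
C | ___[Y]X_XYXY   read Y → write _, move ←, go to A
A | __[_]_X_XYXY   read _ → write X, move ←, go to B
B | _[_]X_X_XYXY   read _ → write _, move ←, go to H
H | [_]_X_X_XYXY
After 8 steps: state H, head at -3, tape X_X_XYXY.

state H, head at -3, tape X_X_XYXY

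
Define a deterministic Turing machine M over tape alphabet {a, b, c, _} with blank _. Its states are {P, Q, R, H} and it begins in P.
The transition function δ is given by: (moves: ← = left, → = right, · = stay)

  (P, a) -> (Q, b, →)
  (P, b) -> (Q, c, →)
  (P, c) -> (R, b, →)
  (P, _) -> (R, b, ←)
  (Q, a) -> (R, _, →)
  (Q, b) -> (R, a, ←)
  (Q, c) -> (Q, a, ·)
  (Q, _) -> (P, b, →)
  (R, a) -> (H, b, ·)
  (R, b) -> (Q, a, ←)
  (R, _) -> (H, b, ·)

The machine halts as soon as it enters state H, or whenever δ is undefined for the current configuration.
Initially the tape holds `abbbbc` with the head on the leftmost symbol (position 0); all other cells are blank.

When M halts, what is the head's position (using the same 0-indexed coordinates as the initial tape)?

-2

P | __[a]bbbbc   read a → write b, move →, go to Q
Q | __b[b]bbbc   read b → write a, move ←, go to R
R | __[b]abbbc   read b → write a, move ←, go to Q
Q | _[_]aabbbc   read _ → write b, move →, go to P
P | _b[a]abbbc   read a → write b, move →, go to Q
Q | _bb[a]bbbc   read a → write _, move →, go to R
R | _bb_[b]bbc   read b → write a, move ←, go to Q
Q | _bb[_]abbc   read _ → write b, move →, go to P
P | _bbb[a]bbc   read a → write b, move →, go to Q
Q | _bbbb[b]bc   read b → write a, move ←, go to R
R | _bbb[b]abc   read b → write a, move ←, go to Q
Q | _bb[b]aabc   read b → write a, move ←, go to R
R | _b[b]aaabc   read b → write a, move ←, go to Q
Q | _[b]aaaabc   read b → write a, move ←, go to R
R | [_]aaaaabc   read _ → write b, move ·, go to H
H | [b]aaaaabc
At halt the head is at cell -2.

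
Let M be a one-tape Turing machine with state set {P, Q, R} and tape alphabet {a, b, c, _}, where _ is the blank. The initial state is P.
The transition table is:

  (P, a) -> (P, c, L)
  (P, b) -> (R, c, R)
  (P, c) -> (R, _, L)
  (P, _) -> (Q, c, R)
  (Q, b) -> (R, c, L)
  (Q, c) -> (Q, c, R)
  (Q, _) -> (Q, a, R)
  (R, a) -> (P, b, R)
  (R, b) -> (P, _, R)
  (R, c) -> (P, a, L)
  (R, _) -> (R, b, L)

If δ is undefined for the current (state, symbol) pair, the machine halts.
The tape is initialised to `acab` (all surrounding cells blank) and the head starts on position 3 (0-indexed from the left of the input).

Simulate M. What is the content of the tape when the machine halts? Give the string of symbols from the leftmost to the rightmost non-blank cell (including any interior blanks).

P | aca[b]_   read b → write c, move R, go to R
R | acac[_]   read _ → write b, move L, go to R
R | aca[c]b   read c → write a, move L, go to P
P | ac[a]ab   read a → write c, move L, go to P
P | a[c]cab   read c → write _, move L, go to R
R | [a]_cab   read a → write b, move R, go to P
P | b[_]cab   read _ → write c, move R, go to Q
Q | bc[c]ab   read c → write c, move R, go to Q
Q | bcc[a]b
The non-blank tape span at halt is bccab.

bccab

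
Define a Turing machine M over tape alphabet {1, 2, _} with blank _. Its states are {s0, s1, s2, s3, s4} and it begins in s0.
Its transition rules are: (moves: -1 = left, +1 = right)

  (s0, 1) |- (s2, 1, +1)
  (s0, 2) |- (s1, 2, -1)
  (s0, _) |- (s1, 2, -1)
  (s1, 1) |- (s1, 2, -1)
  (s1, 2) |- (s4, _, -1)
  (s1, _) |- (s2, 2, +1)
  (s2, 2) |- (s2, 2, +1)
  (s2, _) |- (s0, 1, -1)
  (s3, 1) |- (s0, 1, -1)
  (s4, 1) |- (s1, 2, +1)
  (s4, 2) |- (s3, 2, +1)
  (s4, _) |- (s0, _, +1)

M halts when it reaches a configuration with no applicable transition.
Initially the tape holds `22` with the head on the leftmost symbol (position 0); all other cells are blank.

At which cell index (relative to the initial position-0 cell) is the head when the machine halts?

state=s0 head=0 tape=_[2]2_   (s0,2)→(s1,2,-1)
state=s1 head=-1 tape=[_]22_   (s1,_)→(s2,2,+1)
state=s2 head=0 tape=2[2]2_   (s2,2)→(s2,2,+1)
state=s2 head=1 tape=22[2]_   (s2,2)→(s2,2,+1)
state=s2 head=2 tape=222[_]   (s2,_)→(s0,1,-1)
state=s0 head=1 tape=22[2]1   (s0,2)→(s1,2,-1)
state=s1 head=0 tape=2[2]21   (s1,2)→(s4,_,-1)
state=s4 head=-1 tape=[2]_21   (s4,2)→(s3,2,+1)
state=s3 head=0 tape=2[_]21
At halt the head is at cell 0.

0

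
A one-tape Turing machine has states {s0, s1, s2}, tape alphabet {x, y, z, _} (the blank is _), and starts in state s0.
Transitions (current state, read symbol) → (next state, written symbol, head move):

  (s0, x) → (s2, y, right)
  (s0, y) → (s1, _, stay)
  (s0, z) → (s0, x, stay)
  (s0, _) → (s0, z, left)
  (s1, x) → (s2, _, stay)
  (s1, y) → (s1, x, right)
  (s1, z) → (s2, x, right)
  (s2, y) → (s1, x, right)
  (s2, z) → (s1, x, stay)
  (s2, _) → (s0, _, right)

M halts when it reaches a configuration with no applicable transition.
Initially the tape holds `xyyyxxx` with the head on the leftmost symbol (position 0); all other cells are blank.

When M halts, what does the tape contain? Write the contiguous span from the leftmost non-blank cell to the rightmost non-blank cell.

s0 | [x]yyyxxx   read x → write y, move right, go to s2
s2 | y[y]yyxxx   read y → write x, move right, go to s1
s1 | yx[y]yxxx   read y → write x, move right, go to s1
s1 | yxx[y]xxx   read y → write x, move right, go to s1
s1 | yxxx[x]xx   read x → write _, move stay, go to s2
s2 | yxxx[_]xx   read _ → write _, move right, go to s0
s0 | yxxx_[x]x   read x → write y, move right, go to s2
s2 | yxxx_y[x]
The non-blank tape span at halt is yxxx_yx.

yxxx_yx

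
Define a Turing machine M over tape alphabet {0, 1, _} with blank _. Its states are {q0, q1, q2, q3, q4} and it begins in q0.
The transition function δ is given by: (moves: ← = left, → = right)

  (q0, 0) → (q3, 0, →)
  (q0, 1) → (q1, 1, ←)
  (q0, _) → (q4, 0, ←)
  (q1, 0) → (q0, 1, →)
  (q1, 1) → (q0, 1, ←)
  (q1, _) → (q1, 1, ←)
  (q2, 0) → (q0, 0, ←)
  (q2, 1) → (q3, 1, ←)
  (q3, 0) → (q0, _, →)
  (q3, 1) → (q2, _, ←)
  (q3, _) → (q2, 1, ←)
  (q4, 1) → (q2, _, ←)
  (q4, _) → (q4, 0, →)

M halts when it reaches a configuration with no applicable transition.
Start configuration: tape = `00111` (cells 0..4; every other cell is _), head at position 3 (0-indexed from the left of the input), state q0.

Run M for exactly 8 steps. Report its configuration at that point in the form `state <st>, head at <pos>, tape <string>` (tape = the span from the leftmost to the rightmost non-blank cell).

state q4, head at 1, tape 0_011

state=q0 head=3 tape=001[1]1   (q0,1)→(q1,1,←)
state=q1 head=2 tape=00[1]11   (q1,1)→(q0,1,←)
state=q0 head=1 tape=0[0]111   (q0,0)→(q3,0,→)
state=q3 head=2 tape=00[1]11   (q3,1)→(q2,_,←)
state=q2 head=1 tape=0[0]_11   (q2,0)→(q0,0,←)
state=q0 head=0 tape=[0]0_11   (q0,0)→(q3,0,→)
state=q3 head=1 tape=0[0]_11   (q3,0)→(q0,_,→)
state=q0 head=2 tape=0_[_]11   (q0,_)→(q4,0,←)
state=q4 head=1 tape=0[_]011
After 8 steps: state q4, head at 1, tape 0_011.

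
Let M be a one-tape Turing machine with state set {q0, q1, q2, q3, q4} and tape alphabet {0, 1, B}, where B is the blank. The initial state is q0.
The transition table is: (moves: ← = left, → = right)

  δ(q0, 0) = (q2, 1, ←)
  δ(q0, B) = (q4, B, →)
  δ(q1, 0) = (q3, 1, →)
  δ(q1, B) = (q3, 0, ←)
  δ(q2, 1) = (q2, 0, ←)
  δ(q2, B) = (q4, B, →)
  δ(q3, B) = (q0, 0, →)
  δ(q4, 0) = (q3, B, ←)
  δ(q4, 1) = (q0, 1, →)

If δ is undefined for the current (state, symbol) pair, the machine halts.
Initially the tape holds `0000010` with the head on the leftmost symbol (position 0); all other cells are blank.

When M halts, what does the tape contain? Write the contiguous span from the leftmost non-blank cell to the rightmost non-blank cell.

q0 | B[0]000010   read 0 → write 1, move ←, go to q2
q2 | [B]1000010   read B → write B, move →, go to q4
q4 | B[1]000010   read 1 → write 1, move →, go to q0
q0 | B1[0]00010   read 0 → write 1, move ←, go to q2
q2 | B[1]100010   read 1 → write 0, move ←, go to q2
q2 | [B]0100010   read B → write B, move →, go to q4
q4 | B[0]100010   read 0 → write B, move ←, go to q3
q3 | [B]B100010   read B → write 0, move →, go to q0
q0 | 0[B]100010   read B → write B, move →, go to q4
q4 | 0B[1]00010   read 1 → write 1, move →, go to q0
q0 | 0B1[0]0010   read 0 → write 1, move ←, go to q2
q2 | 0B[1]10010   read 1 → write 0, move ←, go to q2
q2 | 0[B]010010   read B → write B, move →, go to q4
q4 | 0B[0]10010   read 0 → write B, move ←, go to q3
q3 | 0[B]B10010   read B → write 0, move →, go to q0
q0 | 00[B]10010   read B → write B, move →, go to q4
q4 | 00B[1]0010   read 1 → write 1, move →, go to q0
q0 | 00B1[0]010   read 0 → write 1, move ←, go to q2
q2 | 00B[1]1010   read 1 → write 0, move ←, go to q2
q2 | 00[B]01010   read B → write B, move →, go to q4
q4 | 00B[0]1010   read 0 → write B, move ←, go to q3
q3 | 00[B]B1010   read B → write 0, move →, go to q0
q0 | 000[B]1010   read B → write B, move →, go to q4
q4 | 000B[1]010   read 1 → write 1, move →, go to q0
q0 | 000B1[0]10   read 0 → write 1, move ←, go to q2
q2 | 000B[1]110   read 1 → write 0, move ←, go to q2
q2 | 000[B]0110   read B → write B, move →, go to q4
q4 | 000B[0]110   read 0 → write B, move ←, go to q3
q3 | 000[B]B110   read B → write 0, move →, go to q0
q0 | 0000[B]110   read B → write B, move →, go to q4
q4 | 0000B[1]10   read 1 → write 1, move →, go to q0
q0 | 0000B1[1]0
The non-blank tape span at halt is 0000B110.

0000B110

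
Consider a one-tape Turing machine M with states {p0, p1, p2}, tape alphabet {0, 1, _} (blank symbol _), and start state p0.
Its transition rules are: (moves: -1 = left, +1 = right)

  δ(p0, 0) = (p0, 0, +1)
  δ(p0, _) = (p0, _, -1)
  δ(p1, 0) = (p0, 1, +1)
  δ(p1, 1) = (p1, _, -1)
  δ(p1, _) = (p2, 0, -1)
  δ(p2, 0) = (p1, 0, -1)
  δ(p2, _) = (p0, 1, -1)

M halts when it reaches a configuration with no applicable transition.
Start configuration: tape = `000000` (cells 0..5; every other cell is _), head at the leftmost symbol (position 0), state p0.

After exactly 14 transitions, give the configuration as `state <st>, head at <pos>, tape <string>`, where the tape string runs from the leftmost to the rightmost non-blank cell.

state=p0 head=0 tape=[0]00000_   (p0,0)→(p0,0,+1)
state=p0 head=1 tape=0[0]0000_   (p0,0)→(p0,0,+1)
state=p0 head=2 tape=00[0]000_   (p0,0)→(p0,0,+1)
state=p0 head=3 tape=000[0]00_   (p0,0)→(p0,0,+1)
state=p0 head=4 tape=0000[0]0_   (p0,0)→(p0,0,+1)
state=p0 head=5 tape=00000[0]_   (p0,0)→(p0,0,+1)
state=p0 head=6 tape=000000[_]   (p0,_)→(p0,_,-1)
state=p0 head=5 tape=00000[0]_   (p0,0)→(p0,0,+1)
state=p0 head=6 tape=000000[_]   (p0,_)→(p0,_,-1)
state=p0 head=5 tape=00000[0]_   (p0,0)→(p0,0,+1)
state=p0 head=6 tape=000000[_]   (p0,_)→(p0,_,-1)
state=p0 head=5 tape=00000[0]_   (p0,0)→(p0,0,+1)
state=p0 head=6 tape=000000[_]   (p0,_)→(p0,_,-1)
state=p0 head=5 tape=00000[0]_   (p0,0)→(p0,0,+1)
state=p0 head=6 tape=000000[_]
After 14 steps: state p0, head at 6, tape 000000.

state p0, head at 6, tape 000000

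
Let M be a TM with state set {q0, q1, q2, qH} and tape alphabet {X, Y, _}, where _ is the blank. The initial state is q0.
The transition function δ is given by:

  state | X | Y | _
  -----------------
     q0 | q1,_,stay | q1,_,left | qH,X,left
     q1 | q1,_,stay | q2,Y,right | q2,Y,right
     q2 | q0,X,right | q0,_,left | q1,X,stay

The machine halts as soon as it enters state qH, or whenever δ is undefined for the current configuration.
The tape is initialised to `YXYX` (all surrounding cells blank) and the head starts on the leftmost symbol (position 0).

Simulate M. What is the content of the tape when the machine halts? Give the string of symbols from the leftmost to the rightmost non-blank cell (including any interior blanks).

state=q0 head=0 tape=_[Y]XYX_   (q0,Y)→(q1,_,left)
state=q1 head=-1 tape=[_]_XYX_   (q1,_)→(q2,Y,right)
state=q2 head=0 tape=Y[_]XYX_   (q2,_)→(q1,X,stay)
state=q1 head=0 tape=Y[X]XYX_   (q1,X)→(q1,_,stay)
state=q1 head=0 tape=Y[_]XYX_   (q1,_)→(q2,Y,right)
state=q2 head=1 tape=YY[X]YX_   (q2,X)→(q0,X,right)
state=q0 head=2 tape=YYX[Y]X_   (q0,Y)→(q1,_,left)
state=q1 head=1 tape=YY[X]_X_   (q1,X)→(q1,_,stay)
state=q1 head=1 tape=YY[_]_X_   (q1,_)→(q2,Y,right)
state=q2 head=2 tape=YYY[_]X_   (q2,_)→(q1,X,stay)
state=q1 head=2 tape=YYY[X]X_   (q1,X)→(q1,_,stay)
state=q1 head=2 tape=YYY[_]X_   (q1,_)→(q2,Y,right)
state=q2 head=3 tape=YYYY[X]_   (q2,X)→(q0,X,right)
state=q0 head=4 tape=YYYYX[_]   (q0,_)→(qH,X,left)
state=qH head=3 tape=YYYY[X]X
The non-blank tape span at halt is YYYYXX.

YYYYXX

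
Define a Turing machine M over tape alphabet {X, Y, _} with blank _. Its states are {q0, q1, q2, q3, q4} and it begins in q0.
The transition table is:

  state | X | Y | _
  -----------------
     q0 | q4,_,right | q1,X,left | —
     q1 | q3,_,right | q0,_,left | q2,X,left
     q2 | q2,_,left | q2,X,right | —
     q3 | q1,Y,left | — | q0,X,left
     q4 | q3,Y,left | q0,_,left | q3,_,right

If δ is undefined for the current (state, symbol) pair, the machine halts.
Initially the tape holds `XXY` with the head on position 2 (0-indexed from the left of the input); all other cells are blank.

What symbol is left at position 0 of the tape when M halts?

q0 | _XX[Y]   read Y → write X, move left, go to q1
q1 | _X[X]X   read X → write _, move right, go to q3
q3 | _X_[X]   read X → write Y, move left, go to q1
q1 | _X[_]Y   read _ → write X, move left, go to q2
q2 | _[X]XY   read X → write _, move left, go to q2
q2 | [_]_XY
Cell 0 holds _ when M halts.

_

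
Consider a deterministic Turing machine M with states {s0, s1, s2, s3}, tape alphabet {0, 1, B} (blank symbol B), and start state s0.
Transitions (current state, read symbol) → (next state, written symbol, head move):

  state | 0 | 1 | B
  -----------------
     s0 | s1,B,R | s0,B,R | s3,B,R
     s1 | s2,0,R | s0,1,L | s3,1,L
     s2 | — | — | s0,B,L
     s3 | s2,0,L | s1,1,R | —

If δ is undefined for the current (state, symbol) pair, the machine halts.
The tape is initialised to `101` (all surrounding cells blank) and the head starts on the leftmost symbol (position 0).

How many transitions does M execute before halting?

state=s0 head=0 tape=[1]01BBB   (s0,1)→(s0,B,R)
state=s0 head=1 tape=B[0]1BBB   (s0,0)→(s1,B,R)
state=s1 head=2 tape=BB[1]BBB   (s1,1)→(s0,1,L)
state=s0 head=1 tape=B[B]1BBB   (s0,B)→(s3,B,R)
state=s3 head=2 tape=BB[1]BBB   (s3,1)→(s1,1,R)
state=s1 head=3 tape=BB1[B]BB   (s1,B)→(s3,1,L)
state=s3 head=2 tape=BB[1]1BB   (s3,1)→(s1,1,R)
state=s1 head=3 tape=BB1[1]BB   (s1,1)→(s0,1,L)
state=s0 head=2 tape=BB[1]1BB   (s0,1)→(s0,B,R)
state=s0 head=3 tape=BBB[1]BB   (s0,1)→(s0,B,R)
state=s0 head=4 tape=BBBB[B]B   (s0,B)→(s3,B,R)
state=s3 head=5 tape=BBBBB[B]
M halts after 11 transitions.

11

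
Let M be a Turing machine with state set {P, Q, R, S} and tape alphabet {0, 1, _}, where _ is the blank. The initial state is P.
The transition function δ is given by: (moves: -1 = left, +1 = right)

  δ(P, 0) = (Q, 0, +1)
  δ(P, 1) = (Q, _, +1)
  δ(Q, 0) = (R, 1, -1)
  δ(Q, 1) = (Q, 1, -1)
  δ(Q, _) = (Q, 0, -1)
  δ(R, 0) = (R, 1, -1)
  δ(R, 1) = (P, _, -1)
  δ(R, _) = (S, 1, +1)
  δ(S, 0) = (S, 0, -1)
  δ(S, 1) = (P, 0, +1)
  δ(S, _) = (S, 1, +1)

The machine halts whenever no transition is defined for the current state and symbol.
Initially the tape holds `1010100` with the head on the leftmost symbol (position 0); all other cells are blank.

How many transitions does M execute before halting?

25

state=P head=0 tape=_[1]010100_   (P,1)→(Q,_,+1)
state=Q head=1 tape=__[0]10100_   (Q,0)→(R,1,-1)
state=R head=0 tape=_[_]110100_   (R,_)→(S,1,+1)
state=S head=1 tape=_1[1]10100_   (S,1)→(P,0,+1)
state=P head=2 tape=_10[1]0100_   (P,1)→(Q,_,+1)
state=Q head=3 tape=_10_[0]100_   (Q,0)→(R,1,-1)
state=R head=2 tape=_10[_]1100_   (R,_)→(S,1,+1)
state=S head=3 tape=_101[1]100_   (S,1)→(P,0,+1)
state=P head=4 tape=_1010[1]00_   (P,1)→(Q,_,+1)
state=Q head=5 tape=_1010_[0]0_   (Q,0)→(R,1,-1)
state=R head=4 tape=_1010[_]10_   (R,_)→(S,1,+1)
state=S head=5 tape=_10101[1]0_   (S,1)→(P,0,+1)
state=P head=6 tape=_101010[0]_   (P,0)→(Q,0,+1)
state=Q head=7 tape=_1010100[_]   (Q,_)→(Q,0,-1)
state=Q head=6 tape=_101010[0]0   (Q,0)→(R,1,-1)
state=R head=5 tape=_10101[0]10   (R,0)→(R,1,-1)
state=R head=4 tape=_1010[1]110   (R,1)→(P,_,-1)
state=P head=3 tape=_101[0]_110   (P,0)→(Q,0,+1)
state=Q head=4 tape=_1010[_]110   (Q,_)→(Q,0,-1)
state=Q head=3 tape=_101[0]0110   (Q,0)→(R,1,-1)
state=R head=2 tape=_10[1]10110   (R,1)→(P,_,-1)
state=P head=1 tape=_1[0]_10110   (P,0)→(Q,0,+1)
state=Q head=2 tape=_10[_]10110   (Q,_)→(Q,0,-1)
state=Q head=1 tape=_1[0]010110   (Q,0)→(R,1,-1)
state=R head=0 tape=_[1]1010110   (R,1)→(P,_,-1)
state=P head=-1 tape=[_]_1010110
M halts after 25 transitions.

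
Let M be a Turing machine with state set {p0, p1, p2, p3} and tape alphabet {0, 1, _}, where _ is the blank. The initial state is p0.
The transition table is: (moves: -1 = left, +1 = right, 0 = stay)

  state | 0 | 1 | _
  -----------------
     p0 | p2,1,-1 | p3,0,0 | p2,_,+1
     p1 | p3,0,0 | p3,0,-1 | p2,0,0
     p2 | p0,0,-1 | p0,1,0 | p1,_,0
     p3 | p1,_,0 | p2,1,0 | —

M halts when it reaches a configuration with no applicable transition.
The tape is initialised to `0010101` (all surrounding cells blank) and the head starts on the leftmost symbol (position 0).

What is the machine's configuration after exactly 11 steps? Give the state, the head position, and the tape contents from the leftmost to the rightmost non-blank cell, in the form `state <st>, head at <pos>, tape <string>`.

state p2, head at -1, tape 01010101

p0 | __[0]010101   read 0 → write 1, move -1, go to p2
p2 | _[_]1010101   read _ → write _, move 0, go to p1
p1 | _[_]1010101   read _ → write 0, move 0, go to p2
p2 | _[0]1010101   read 0 → write 0, move -1, go to p0
p0 | [_]01010101   read _ → write _, move +1, go to p2
p2 | _[0]1010101   read 0 → write 0, move -1, go to p0
p0 | [_]01010101   read _ → write _, move +1, go to p2
p2 | _[0]1010101   read 0 → write 0, move -1, go to p0
p0 | [_]01010101   read _ → write _, move +1, go to p2
p2 | _[0]1010101   read 0 → write 0, move -1, go to p0
p0 | [_]01010101   read _ → write _, move +1, go to p2
p2 | _[0]1010101
After 11 steps: state p2, head at -1, tape 01010101.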